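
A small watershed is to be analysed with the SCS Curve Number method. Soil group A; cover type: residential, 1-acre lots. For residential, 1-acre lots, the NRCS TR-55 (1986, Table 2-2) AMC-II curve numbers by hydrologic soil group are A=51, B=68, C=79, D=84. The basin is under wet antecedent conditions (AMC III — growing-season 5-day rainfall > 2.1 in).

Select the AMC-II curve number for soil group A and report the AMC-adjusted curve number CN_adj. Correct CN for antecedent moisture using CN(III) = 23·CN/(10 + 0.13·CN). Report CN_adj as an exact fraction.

NRCS table: residential, 1-acre lots, soil group A → CN(II) = 51
Wet (AMC III): CN(III) = 23·51/(10 + 0.13·51) = 1173/(1663/100) = 117300/1663 ≈ 70.535

CN_adj = 117300/1663 ≈ 70.535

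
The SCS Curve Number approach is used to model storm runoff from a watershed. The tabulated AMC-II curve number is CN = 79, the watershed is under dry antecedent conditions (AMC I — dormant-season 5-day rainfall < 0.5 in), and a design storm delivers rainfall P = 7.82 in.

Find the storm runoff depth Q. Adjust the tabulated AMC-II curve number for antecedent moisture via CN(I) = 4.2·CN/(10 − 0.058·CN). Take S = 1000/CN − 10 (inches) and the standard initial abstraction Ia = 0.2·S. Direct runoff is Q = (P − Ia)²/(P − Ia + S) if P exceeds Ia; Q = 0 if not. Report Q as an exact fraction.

CN(I) from CN(II)=79: (4.2·79)/(10 − 0.058·79) = 7900/129 ≈ 61.240
S = 1000/(7900/129) − 10 = 500/79 in ≈ 6.329 in
Ia = 0.2·(500/79) = 100/79 in ≈ 1.266 in
Excess rainfall: 7.820 − 1.266 = 6.554 in; P > Ia so Q > 0
Q = (25889/3950)²/((25889/3950) + 500/79) = (670240321/15602500)/(50889/3950) = 670240321/201011550 in ≈ 3.334 in

Q = 670240321/201011550 in ≈ 3.334 in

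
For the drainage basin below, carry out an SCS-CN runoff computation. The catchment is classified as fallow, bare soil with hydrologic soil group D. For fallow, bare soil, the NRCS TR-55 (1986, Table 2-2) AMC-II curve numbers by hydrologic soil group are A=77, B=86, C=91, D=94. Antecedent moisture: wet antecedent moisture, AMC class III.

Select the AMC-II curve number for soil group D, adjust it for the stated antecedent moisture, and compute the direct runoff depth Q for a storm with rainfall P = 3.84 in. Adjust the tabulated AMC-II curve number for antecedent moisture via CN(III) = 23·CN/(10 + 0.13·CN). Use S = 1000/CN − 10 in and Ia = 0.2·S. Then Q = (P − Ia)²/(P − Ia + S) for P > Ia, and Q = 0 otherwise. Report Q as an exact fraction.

NRCS table: fallow, bare soil, soil group D → CN(II) = 94
CN(III) from CN(II)=94: (23·94)/(10 + 0.13·94) = 108100/1111 ≈ 97.300
S = 1000/(108100/1111) − 10 = 300/1081 in ≈ 0.278 in
Ia = 0.2·(300/1081) = 60/1081 in ≈ 0.056 in
Since P=3.840 > Ia=0.056: effective rainfall P−Ia = 102276/27025 in
Q = (102276/27025)²/((102276/27025) + 300/1081) = (10460380176/730350625)/(109776/27025) = 217924587/61806175 in ≈ 3.526 in

Q = 217924587/61806175 in ≈ 3.526 in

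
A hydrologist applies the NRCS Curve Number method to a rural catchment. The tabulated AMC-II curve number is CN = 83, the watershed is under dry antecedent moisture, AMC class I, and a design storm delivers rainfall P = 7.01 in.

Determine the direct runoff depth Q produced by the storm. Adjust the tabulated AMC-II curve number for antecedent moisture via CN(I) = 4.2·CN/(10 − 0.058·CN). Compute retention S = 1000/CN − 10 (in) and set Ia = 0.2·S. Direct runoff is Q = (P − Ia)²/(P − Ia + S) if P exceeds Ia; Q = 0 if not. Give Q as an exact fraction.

Dry (AMC I): CN(I) = 4.2·83/(10 − 0.058·83) = (1743/5)/(2593/500) = 174300/2593 ≈ 67.219
S = 1000/(174300/2593) − 10 = 8500/1743 in ≈ 4.877 in
Initial abstraction Ia = S/5 = (8500/1743)/5 = 1700/1743 ≈ 0.975 in
Since P=7.010 > Ia=0.975: effective rainfall P−Ia = 1051843/174300 in
Q = (1051843/174300)²/((1051843/174300) + 8500/1743) = (1106373696649/30380490000)/(1901843/174300) = 1106373696649/331491234900 in ≈ 3.338 in

Q = 1106373696649/331491234900 in ≈ 3.338 in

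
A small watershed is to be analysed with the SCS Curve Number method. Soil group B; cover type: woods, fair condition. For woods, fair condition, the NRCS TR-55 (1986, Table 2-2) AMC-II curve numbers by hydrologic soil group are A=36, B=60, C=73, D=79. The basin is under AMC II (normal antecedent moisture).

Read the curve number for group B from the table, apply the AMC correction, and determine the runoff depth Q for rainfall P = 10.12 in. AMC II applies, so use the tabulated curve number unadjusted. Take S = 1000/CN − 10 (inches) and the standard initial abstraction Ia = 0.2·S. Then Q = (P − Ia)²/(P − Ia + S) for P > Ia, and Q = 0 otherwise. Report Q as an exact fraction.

Q = 434281/86925 in ≈ 4.996 in

NRCS table: woods, fair condition, soil group B → CN(II) = 60
AMC II — tabulated CN = 60 applies directly.
Max retention: S = 1000/60 − 10 = 20/3 in (≈ 6.667 in)
Initial abstraction Ia = S/5 = (20/3)/5 = 4/3 ≈ 1.333 in
P − Ia = 10.120 − 1.333 = 659/75 ≈ 8.787 in (> 0, runoff occurs)
Q = (659/75)²/((659/75) + 20/3) = (434281/5625)/(1159/75) = 434281/86925 in ≈ 4.996 in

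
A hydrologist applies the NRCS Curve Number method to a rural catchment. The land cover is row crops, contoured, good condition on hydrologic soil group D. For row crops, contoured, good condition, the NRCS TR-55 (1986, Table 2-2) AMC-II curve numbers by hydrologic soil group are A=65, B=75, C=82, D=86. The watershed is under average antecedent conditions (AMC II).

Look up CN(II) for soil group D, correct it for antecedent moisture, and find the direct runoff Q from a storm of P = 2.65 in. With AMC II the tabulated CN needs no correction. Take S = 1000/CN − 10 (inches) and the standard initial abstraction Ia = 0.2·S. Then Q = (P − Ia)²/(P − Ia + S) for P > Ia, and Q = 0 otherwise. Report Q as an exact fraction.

NRCS table: row crops, contoured, good condition, soil group D → CN(II) = 86
AMC II — tabulated CN = 86 applies directly.
Retention S: 1000/CN − 10 with CN=86.000 → S = 70/43 ≈ 1.628 in
Initial abstraction Ia = S/5 = (70/43)/5 = 14/43 ≈ 0.326 in
P − Ia = 2.650 − 0.326 = 1999/860 ≈ 2.324 in (> 0, runoff occurs)
Q = (1999/860)²/((1999/860) + 70/43) = (3996001/739600)/(3399/860) = 3996001/2923140 in ≈ 1.367 in

Q = 3996001/2923140 in ≈ 1.367 in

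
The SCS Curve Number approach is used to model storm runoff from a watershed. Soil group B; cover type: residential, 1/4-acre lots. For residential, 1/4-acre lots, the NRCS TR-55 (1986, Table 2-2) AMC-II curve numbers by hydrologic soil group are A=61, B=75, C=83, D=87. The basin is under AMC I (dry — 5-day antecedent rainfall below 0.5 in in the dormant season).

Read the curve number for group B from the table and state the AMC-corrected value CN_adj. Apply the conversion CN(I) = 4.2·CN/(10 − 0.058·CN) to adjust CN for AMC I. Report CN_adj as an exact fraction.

NRCS table: residential, 1/4-acre lots, soil group B → CN(II) = 75
Dry (AMC I): CN(I) = 4.2·75/(10 − 0.058·75) = 315/(113/20) = 6300/113 ≈ 55.752

CN_adj = 6300/113 ≈ 55.752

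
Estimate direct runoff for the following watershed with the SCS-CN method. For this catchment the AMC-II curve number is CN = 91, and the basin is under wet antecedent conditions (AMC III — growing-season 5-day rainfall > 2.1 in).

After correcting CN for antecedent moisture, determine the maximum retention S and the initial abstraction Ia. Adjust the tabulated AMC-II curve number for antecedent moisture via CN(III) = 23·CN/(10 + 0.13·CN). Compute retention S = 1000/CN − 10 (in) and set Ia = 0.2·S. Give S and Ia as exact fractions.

Adjust CN=91 to AMC III: 23·91/(10 + 0.13·91) → 2093 ÷ (2183/100) = 209300/2183 ≈ 95.877
S = 1000/(209300/2183) − 10 = 900/2093 in ≈ 0.430 in
Ia = 0.2·(900/2093) = 180/2093 in ≈ 0.086 in

S = 900/2093 in ≈ 0.430 in; Ia = 180/2093 in ≈ 0.086 in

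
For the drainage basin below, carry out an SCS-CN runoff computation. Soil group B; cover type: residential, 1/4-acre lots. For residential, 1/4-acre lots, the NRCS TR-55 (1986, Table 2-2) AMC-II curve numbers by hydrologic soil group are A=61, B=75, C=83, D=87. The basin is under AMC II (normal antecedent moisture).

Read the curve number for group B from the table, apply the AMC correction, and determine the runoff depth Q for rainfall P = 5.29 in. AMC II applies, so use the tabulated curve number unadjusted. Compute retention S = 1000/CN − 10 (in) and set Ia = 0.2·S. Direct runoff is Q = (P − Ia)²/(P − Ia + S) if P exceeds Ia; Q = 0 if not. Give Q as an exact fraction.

NRCS table: residential, 1/4-acre lots, soil group B → CN(II) = 75
AMC II — tabulated CN = 75 applies directly.
Retention S: 1000/CN − 10 with CN=75.000 → S = 10/3 ≈ 3.333 in
Initial abstraction Ia = S/5 = (10/3)/5 = 2/3 ≈ 0.667 in
Excess rainfall: 5.290 − 0.667 = 4.623 in; P > Ia so Q > 0
Q: (1387/300)² ÷ (2387/300) = 1923769/716100 in (≈ 2.686 in)

Q = 1923769/716100 in ≈ 2.686 in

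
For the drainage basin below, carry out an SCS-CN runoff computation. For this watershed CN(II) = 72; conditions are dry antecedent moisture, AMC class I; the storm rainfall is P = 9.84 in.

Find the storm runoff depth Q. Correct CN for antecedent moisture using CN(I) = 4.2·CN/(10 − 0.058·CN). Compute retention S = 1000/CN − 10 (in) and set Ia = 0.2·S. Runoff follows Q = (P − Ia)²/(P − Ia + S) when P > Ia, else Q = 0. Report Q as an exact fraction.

Q = 14536832/3929175 in ≈ 3.700 in

Adjust CN=72 to AMC I: 4.2·72/(10 − 0.058·72) → (1512/5) ÷ (728/125) = 675/13 ≈ 51.923
Retention S: 1000/CN − 10 with CN=51.923 → S = 250/27 ≈ 9.259 in
Initial abstraction Ia = S/5 = (250/27)/5 = 50/27 ≈ 1.852 in
P − Ia = 9.840 − 1.852 = 5392/675 ≈ 7.988 in (> 0, runoff occurs)
Q: (5392/675)² ÷ (11642/675) = 14536832/3929175 in (≈ 3.700 in)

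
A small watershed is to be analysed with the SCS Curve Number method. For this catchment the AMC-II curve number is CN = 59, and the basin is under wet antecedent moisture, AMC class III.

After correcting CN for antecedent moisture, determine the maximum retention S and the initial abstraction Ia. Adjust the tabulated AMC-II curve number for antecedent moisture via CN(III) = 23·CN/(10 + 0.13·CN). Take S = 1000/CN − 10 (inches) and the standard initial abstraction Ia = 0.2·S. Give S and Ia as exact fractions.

S = 4100/1357 in ≈ 3.021 in; Ia = 820/1357 in ≈ 0.604 in

CN(III) from CN(II)=59: (23·59)/(10 + 0.13·59) = 135700/1767 ≈ 76.797
Max retention: S = 1000/(135700/1767) − 10 = 4100/1357 in (≈ 3.021 in)
Ia = 0.2S: 0.2·3.021 = 0.604 in (exactly 820/1357)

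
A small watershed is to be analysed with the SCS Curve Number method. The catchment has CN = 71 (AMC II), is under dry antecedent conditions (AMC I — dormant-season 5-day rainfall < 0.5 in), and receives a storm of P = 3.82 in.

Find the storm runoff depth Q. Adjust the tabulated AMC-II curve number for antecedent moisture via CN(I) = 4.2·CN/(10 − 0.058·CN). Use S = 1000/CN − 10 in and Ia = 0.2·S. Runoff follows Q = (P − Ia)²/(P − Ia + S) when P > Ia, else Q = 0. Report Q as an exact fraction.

Adjust CN=71 to AMC I: 4.2·71/(10 − 0.058·71) → (1491/5) ÷ (2941/500) = 149100/2941 ≈ 50.697
S = 1000/(149100/2941) − 10 = 14500/1491 in ≈ 9.725 in
Ia = 0.2S: 0.2·9.725 = 1.945 in (exactly 2900/1491)
P − Ia = 3.820 − 1.945 = 139781/74550 ≈ 1.875 in (> 0, runoff occurs)
Runoff Q = (P−Ia)²/(P−Ia+S) = (1.875)²/(1.875+9.725) = 19538727961/64469423550 ≈ 0.303 in

Q = 19538727961/64469423550 in ≈ 0.303 in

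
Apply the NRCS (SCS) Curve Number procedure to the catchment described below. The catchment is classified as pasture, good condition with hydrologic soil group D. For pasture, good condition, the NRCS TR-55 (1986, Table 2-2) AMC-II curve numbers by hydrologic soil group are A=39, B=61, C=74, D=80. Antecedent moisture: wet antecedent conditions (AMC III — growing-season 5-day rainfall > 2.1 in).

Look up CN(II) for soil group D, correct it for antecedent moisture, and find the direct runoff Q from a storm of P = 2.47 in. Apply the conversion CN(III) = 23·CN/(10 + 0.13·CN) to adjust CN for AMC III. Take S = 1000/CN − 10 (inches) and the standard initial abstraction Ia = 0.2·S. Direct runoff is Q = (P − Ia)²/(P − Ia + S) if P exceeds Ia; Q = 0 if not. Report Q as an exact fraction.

Q = 26842761/17666300 in ≈ 1.519 in

NRCS table: pasture, good condition, soil group D → CN(II) = 80
CN(III) from CN(II)=80: (23·80)/(10 + 0.13·80) = 4600/51 ≈ 90.196
S = 1000/(4600/51) − 10 = 25/23 in ≈ 1.087 in
Ia = 0.2S: 0.2·1.087 = 0.217 in (exactly 5/23)
P − Ia = 2.470 − 0.217 = 5181/2300 ≈ 2.253 in (> 0, runoff occurs)
Q = (5181/2300)²/((5181/2300) + 25/23) = (26842761/5290000)/(7681/2300) = 26842761/17666300 in ≈ 1.519 in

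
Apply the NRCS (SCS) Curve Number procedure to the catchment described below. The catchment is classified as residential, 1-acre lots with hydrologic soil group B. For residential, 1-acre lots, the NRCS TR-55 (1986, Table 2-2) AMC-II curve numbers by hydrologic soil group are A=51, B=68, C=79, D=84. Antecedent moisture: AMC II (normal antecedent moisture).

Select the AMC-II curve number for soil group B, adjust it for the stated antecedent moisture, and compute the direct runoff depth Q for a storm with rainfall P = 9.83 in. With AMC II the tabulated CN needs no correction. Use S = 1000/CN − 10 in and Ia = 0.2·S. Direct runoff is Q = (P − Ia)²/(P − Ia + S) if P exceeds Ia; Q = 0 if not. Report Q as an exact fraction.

NRCS table: residential, 1-acre lots, soil group B → CN(II) = 68
AMC II — tabulated CN = 68 applies directly.
S = 1000/68 − 10 = 80/17 in ≈ 4.706 in
Ia = 0.2·(80/17) = 16/17 in ≈ 0.941 in
P − Ia = 9.830 − 0.941 = 15111/1700 ≈ 8.889 in (> 0, runoff occurs)
Q = (15111/1700)²/((15111/1700) + 80/17) = (228342321/2890000)/(23111/1700) = 228342321/39288700 in ≈ 5.812 in

Q = 228342321/39288700 in ≈ 5.812 in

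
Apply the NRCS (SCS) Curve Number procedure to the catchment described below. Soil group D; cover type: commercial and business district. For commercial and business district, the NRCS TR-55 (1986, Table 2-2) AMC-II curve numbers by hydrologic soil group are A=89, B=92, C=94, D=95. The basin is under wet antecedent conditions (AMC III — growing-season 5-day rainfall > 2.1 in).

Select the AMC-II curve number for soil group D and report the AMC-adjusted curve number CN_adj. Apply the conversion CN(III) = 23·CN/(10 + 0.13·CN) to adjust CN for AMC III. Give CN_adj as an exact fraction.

NRCS table: commercial and business district, soil group D → CN(II) = 95
Wet (AMC III): CN(III) = 23·95/(10 + 0.13·95) = 2185/(447/20) = 43700/447 ≈ 97.763

CN_adj = 43700/447 ≈ 97.763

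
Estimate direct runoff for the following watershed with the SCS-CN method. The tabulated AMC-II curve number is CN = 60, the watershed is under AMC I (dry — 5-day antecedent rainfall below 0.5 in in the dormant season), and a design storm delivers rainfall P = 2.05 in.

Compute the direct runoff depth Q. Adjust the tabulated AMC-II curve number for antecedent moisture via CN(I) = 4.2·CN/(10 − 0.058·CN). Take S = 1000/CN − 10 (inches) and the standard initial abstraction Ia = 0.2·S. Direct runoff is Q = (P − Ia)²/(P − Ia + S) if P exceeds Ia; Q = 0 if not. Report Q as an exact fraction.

CN(I) from CN(II)=60: (4.2·60)/(10 − 0.058·60) = 6300/163 ≈ 38.650
S = 1000/(6300/163) − 10 = 1000/63 in ≈ 15.873 in
Initial abstraction Ia = S/5 = (1000/63)/5 = 200/63 ≈ 3.175 in
P = 2.050 ≤ Ia = 3.175 in: entire storm abstracted, Q = 0.

Q = 0 in ≈ 0.000 in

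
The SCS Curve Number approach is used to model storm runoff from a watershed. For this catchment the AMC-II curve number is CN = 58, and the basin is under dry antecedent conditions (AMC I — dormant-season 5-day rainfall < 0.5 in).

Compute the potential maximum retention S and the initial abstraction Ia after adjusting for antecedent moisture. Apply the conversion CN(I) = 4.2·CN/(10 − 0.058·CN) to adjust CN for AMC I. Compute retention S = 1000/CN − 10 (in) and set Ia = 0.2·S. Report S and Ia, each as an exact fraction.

S = 500/29 in ≈ 17.241 in; Ia = 100/29 in ≈ 3.448 in

CN(I) from CN(II)=58: (4.2·58)/(10 − 0.058·58) = 2900/79 ≈ 36.709
Max retention: S = 1000/(2900/79) − 10 = 500/29 in (≈ 17.241 in)
Ia = 0.2·(500/29) = 100/29 in ≈ 3.448 in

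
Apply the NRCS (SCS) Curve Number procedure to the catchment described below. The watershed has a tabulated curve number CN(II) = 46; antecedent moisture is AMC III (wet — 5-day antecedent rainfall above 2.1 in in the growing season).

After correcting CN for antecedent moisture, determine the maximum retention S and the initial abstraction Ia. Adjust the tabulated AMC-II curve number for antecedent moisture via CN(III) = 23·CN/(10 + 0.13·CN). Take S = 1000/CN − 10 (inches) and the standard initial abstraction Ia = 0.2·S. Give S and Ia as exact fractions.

S = 2700/529 in ≈ 5.104 in; Ia = 540/529 in ≈ 1.021 in

Wet (AMC III): CN(III) = 23·46/(10 + 0.13·46) = 1058/(799/50) = 52900/799 ≈ 66.208
Retention S: 1000/CN − 10 with CN=66.208 → S = 2700/529 ≈ 5.104 in
Ia = 0.2S: 0.2·5.104 = 1.021 in (exactly 540/529)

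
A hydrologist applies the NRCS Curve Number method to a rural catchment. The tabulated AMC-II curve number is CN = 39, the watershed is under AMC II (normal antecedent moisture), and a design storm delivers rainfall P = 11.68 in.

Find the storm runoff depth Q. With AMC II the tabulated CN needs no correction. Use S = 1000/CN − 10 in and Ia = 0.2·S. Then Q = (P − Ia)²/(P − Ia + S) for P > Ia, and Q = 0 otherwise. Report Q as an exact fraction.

Q = 17380561/5749575 in ≈ 3.023 in

AMC II — tabulated CN = 39 applies directly.
Retention S: 1000/CN − 10 with CN=39.000 → S = 610/39 ≈ 15.641 in
Initial abstraction Ia = S/5 = (610/39)/5 = 122/39 ≈ 3.128 in
Since P=11.680 > Ia=3.128: effective rainfall P−Ia = 8338/975 in
Runoff Q = (P−Ia)²/(P−Ia+S) = (8.552)²/(8.552+15.641) = 17380561/5749575 ≈ 3.023 in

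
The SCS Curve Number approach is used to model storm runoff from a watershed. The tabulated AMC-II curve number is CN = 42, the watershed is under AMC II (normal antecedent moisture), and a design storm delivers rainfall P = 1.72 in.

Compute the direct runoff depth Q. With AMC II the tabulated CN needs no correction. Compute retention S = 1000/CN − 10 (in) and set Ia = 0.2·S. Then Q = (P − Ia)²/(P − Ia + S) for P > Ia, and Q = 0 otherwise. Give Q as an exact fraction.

Q = 0 in ≈ 0.000 in

CN(II) = 42; AMC II needs no correction.
Max retention: S = 1000/42 − 10 = 290/21 in (≈ 13.810 in)
Ia = 0.2·(290/21) = 58/21 in ≈ 2.762 in
P = 1.720 ≤ Ia = 2.762 in: entire storm abstracted, Q = 0.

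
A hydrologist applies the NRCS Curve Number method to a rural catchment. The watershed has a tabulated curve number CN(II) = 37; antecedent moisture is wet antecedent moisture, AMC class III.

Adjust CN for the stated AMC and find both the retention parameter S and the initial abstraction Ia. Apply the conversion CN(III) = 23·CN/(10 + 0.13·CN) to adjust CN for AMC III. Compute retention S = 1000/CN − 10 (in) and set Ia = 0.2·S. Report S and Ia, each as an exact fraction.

S = 6300/851 in ≈ 7.403 in; Ia = 1260/851 in ≈ 1.481 in

Adjust CN=37 to AMC III: 23·37/(10 + 0.13·37) → 851 ÷ (1481/100) = 85100/1481 ≈ 57.461
Retention S: 1000/CN − 10 with CN=57.461 → S = 6300/851 ≈ 7.403 in
Ia = 0.2S: 0.2·7.403 = 1.481 in (exactly 1260/851)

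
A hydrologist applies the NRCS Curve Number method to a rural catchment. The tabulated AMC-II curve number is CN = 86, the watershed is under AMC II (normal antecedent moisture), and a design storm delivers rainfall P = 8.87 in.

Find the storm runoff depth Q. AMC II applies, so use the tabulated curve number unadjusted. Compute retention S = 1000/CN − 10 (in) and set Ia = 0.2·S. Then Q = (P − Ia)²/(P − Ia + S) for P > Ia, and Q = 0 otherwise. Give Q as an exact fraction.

Q = 1349901081/188086300 in ≈ 7.177 in

CN(II) = 86; AMC II needs no correction.
Max retention: S = 1000/86 − 10 = 70/43 in (≈ 1.628 in)
Ia = 0.2·(70/43) = 14/43 in ≈ 0.326 in
P − Ia = 8.870 − 0.326 = 36741/4300 ≈ 8.544 in (> 0, runoff occurs)
Q = (36741/4300)²/((36741/4300) + 70/43) = (1349901081/18490000)/(43741/4300) = 1349901081/188086300 in ≈ 7.177 in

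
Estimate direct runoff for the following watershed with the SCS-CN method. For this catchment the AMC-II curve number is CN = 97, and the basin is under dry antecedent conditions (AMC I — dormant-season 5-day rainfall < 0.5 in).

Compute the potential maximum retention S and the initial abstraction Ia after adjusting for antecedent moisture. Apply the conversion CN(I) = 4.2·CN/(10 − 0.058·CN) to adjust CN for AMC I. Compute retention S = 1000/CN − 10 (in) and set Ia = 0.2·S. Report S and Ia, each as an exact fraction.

S = 500/679 in ≈ 0.736 in; Ia = 100/679 in ≈ 0.147 in

CN(I) from CN(II)=97: (4.2·97)/(10 − 0.058·97) = 67900/729 ≈ 93.141
Retention S: 1000/CN − 10 with CN=93.141 → S = 500/679 ≈ 0.736 in
Ia = 0.2·(500/679) = 100/679 in ≈ 0.147 in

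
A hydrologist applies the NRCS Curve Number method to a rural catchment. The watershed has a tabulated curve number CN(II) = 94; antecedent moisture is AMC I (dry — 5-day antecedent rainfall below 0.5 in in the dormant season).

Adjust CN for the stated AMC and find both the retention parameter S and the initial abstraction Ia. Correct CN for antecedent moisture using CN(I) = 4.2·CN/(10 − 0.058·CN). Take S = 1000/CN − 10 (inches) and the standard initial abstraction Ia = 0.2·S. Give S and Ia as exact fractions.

Adjust CN=94 to AMC I: 4.2·94/(10 − 0.058·94) → (1974/5) ÷ (1137/250) = 32900/379 ≈ 86.807
Retention S: 1000/CN − 10 with CN=86.807 → S = 500/329 ≈ 1.520 in
Ia = 0.2·(500/329) = 100/329 in ≈ 0.304 in

S = 500/329 in ≈ 1.520 in; Ia = 100/329 in ≈ 0.304 in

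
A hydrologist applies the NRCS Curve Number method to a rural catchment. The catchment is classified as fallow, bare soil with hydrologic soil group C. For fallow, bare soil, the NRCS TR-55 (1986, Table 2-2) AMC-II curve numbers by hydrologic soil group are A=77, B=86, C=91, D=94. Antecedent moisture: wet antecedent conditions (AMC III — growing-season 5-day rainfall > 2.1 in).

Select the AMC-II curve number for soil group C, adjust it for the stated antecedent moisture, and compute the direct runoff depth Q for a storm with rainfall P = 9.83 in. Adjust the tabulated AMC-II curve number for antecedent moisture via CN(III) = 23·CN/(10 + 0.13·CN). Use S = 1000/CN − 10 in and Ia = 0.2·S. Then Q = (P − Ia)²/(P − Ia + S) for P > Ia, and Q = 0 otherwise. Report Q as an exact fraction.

Q = 4159229857561/445687396700 in ≈ 9.332 in

NRCS table: fallow, bare soil, soil group C → CN(II) = 91
Wet (AMC III): CN(III) = 23·91/(10 + 0.13·91) = 2093/(2183/100) = 209300/2183 ≈ 95.877
Retention S: 1000/CN − 10 with CN=95.877 → S = 900/2093 ≈ 0.430 in
Ia = 0.2S: 0.2·0.430 = 0.086 in (exactly 180/2093)
P − Ia = 9.830 − 0.086 = 2039419/209300 ≈ 9.744 in (> 0, runoff occurs)
Q: (2039419/209300)² ÷ (2129419/209300) = 4159229857561/445687396700 in (≈ 9.332 in)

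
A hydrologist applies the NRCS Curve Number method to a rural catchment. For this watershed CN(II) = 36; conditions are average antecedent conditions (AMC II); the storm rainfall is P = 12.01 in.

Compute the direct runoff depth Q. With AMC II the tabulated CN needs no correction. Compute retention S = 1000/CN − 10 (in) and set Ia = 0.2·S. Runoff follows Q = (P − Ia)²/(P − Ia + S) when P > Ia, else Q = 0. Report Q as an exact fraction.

Average conditions: CN = 36 (no AMC adjustment).
S = 1000/36 − 10 = 160/9 in ≈ 17.778 in
Ia = 0.2·(160/9) = 32/9 in ≈ 3.556 in
Excess rainfall: 12.010 − 3.556 = 8.454 in; P > Ia so Q > 0
Q: (7609/900)² ÷ (23609/900) = 57896881/21248100 in (≈ 2.725 in)

Q = 57896881/21248100 in ≈ 2.725 in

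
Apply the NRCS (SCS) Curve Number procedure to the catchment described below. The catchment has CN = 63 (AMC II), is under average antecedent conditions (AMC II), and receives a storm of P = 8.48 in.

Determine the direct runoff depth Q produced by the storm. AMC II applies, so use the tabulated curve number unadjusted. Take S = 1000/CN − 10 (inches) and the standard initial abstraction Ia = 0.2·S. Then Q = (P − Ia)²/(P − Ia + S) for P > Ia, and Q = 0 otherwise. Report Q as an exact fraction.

Average conditions: CN = 63 (no AMC adjustment).
S = 1000/63 − 10 = 370/63 in ≈ 5.873 in
Initial abstraction Ia = S/5 = (370/63)/5 = 74/63 ≈ 1.175 in
P − Ia = 8.480 − 1.175 = 11506/1575 ≈ 7.305 in (> 0, runoff occurs)
Q: (11506/1575)² ÷ (20756/1575) = 33097009/8172675 in (≈ 4.050 in)

Q = 33097009/8172675 in ≈ 4.050 in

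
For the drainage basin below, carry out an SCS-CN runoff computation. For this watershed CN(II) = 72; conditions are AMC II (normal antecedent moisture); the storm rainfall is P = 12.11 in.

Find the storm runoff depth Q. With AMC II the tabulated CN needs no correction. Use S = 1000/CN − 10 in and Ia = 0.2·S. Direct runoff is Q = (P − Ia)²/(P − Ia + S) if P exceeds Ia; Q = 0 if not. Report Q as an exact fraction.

Average conditions: CN = 72 (no AMC adjustment).
S = 1000/72 − 10 = 35/9 in ≈ 3.889 in
Ia = 0.2·(35/9) = 7/9 in ≈ 0.778 in
Excess rainfall: 12.110 − 0.778 = 11.332 in; P > Ia so Q > 0
Q: (10199/900)² ÷ (13699/900) = 14859943/1761300 in (≈ 8.437 in)

Q = 14859943/1761300 in ≈ 8.437 in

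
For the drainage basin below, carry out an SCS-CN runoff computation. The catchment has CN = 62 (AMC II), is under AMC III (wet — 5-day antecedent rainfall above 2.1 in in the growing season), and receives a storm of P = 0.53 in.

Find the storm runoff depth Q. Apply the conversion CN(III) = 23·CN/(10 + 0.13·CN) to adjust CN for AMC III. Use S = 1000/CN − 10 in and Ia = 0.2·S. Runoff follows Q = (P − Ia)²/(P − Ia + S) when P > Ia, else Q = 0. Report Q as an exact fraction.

Q = 0 in ≈ 0.000 in

Wet (AMC III): CN(III) = 23·62/(10 + 0.13·62) = 1426/(903/50) = 71300/903 ≈ 78.959
S = 1000/(71300/903) − 10 = 1900/713 in ≈ 2.665 in
Ia = 0.2·(1900/713) = 380/713 in ≈ 0.533 in
P = 0.530 ≤ Ia = 0.533 in: entire storm abstracted, Q = 0.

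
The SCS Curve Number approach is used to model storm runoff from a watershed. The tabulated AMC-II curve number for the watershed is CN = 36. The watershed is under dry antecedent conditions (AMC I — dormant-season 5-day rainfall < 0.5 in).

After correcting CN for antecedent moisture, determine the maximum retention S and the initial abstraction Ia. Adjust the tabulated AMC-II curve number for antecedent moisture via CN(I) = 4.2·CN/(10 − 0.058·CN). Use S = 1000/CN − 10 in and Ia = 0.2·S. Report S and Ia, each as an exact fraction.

S = 8000/189 in ≈ 42.328 in; Ia = 1600/189 in ≈ 8.466 in

Adjust CN=36 to AMC I: 4.2·36/(10 − 0.058·36) → (756/5) ÷ (989/125) = 18900/989 ≈ 19.110
S = 1000/(18900/989) − 10 = 8000/189 in ≈ 42.328 in
Ia = 0.2S: 0.2·42.328 = 8.466 in (exactly 1600/189)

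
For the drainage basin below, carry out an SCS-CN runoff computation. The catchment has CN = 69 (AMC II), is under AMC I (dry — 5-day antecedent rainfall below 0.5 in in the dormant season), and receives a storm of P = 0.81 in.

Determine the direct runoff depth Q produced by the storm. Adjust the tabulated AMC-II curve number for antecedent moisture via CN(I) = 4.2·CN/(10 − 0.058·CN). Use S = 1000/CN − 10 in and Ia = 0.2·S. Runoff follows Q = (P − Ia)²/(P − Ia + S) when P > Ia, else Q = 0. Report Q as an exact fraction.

Q = 0 in ≈ 0.000 in

CN(I) from CN(II)=69: (4.2·69)/(10 − 0.058·69) = 144900/2999 ≈ 48.316
Retention S: 1000/CN − 10 with CN=48.316 → S = 15500/1449 ≈ 10.697 in
Initial abstraction Ia = S/5 = (15500/1449)/5 = 3100/1449 ≈ 2.139 in
P = 0.810 ≤ Ia = 2.139 in: entire storm abstracted, Q = 0.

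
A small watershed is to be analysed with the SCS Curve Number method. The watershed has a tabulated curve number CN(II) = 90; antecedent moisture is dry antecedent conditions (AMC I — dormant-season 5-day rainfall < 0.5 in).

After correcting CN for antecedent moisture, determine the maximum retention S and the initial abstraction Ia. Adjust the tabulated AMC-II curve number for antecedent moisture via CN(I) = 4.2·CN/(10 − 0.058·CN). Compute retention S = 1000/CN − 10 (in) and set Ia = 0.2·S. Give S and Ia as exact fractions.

CN(I) from CN(II)=90: (4.2·90)/(10 − 0.058·90) = 18900/239 ≈ 79.079
Retention S: 1000/CN − 10 with CN=79.079 → S = 500/189 ≈ 2.646 in
Ia = 0.2S: 0.2·2.646 = 0.529 in (exactly 100/189)

S = 500/189 in ≈ 2.646 in; Ia = 100/189 in ≈ 0.529 in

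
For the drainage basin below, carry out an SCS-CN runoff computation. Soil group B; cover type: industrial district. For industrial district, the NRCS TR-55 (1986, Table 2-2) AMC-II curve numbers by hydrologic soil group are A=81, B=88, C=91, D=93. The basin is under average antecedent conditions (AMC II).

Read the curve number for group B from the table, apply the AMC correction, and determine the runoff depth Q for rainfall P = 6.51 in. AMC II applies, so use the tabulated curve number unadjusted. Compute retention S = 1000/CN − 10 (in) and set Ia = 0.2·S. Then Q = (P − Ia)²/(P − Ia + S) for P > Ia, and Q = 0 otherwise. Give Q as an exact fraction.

Q = 5230369/1021900 in ≈ 5.118 in

NRCS table: industrial district, soil group B → CN(II) = 88
CN(II) = 88; AMC II needs no correction.
Max retention: S = 1000/88 − 10 = 15/11 in (≈ 1.364 in)
Ia = 0.2S: 0.2·1.364 = 0.273 in (exactly 3/11)
Excess rainfall: 6.510 − 0.273 = 6.237 in; P > Ia so Q > 0
Q: (6861/1100)² ÷ (8361/1100) = 5230369/1021900 in (≈ 5.118 in)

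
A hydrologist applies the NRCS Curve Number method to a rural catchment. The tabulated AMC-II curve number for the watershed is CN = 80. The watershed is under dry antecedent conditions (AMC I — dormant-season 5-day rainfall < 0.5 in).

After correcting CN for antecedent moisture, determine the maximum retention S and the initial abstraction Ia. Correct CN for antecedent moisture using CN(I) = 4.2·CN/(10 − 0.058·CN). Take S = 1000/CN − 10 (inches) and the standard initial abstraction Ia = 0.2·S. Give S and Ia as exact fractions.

S = 125/21 in ≈ 5.952 in; Ia = 25/21 in ≈ 1.190 in

Dry (AMC I): CN(I) = 4.2·80/(10 − 0.058·80) = 336/(134/25) = 4200/67 ≈ 62.687
S = 1000/(4200/67) − 10 = 125/21 in ≈ 5.952 in
Ia = 0.2·(125/21) = 25/21 in ≈ 1.190 in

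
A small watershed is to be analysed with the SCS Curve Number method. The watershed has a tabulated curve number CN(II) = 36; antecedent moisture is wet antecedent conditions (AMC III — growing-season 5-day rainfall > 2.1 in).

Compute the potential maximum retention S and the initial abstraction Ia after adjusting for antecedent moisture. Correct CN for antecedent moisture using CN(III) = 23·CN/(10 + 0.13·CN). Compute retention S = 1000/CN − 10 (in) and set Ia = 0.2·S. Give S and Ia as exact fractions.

CN(III) from CN(II)=36: (23·36)/(10 + 0.13·36) = 20700/367 ≈ 56.403
S = 1000/(20700/367) − 10 = 1600/207 in ≈ 7.729 in
Ia = 0.2·(1600/207) = 320/207 in ≈ 1.546 in

S = 1600/207 in ≈ 7.729 in; Ia = 320/207 in ≈ 1.546 in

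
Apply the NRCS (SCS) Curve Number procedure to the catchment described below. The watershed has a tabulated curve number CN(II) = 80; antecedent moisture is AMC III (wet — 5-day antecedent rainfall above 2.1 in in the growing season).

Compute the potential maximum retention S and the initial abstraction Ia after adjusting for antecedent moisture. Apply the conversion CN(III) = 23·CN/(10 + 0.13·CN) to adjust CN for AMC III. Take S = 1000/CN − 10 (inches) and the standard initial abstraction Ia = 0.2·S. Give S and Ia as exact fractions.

Adjust CN=80 to AMC III: 23·80/(10 + 0.13·80) → 1840 ÷ (102/5) = 4600/51 ≈ 90.196
S = 1000/(4600/51) − 10 = 25/23 in ≈ 1.087 in
Ia = 0.2·(25/23) = 5/23 in ≈ 0.217 in

S = 25/23 in ≈ 1.087 in; Ia = 5/23 in ≈ 0.217 in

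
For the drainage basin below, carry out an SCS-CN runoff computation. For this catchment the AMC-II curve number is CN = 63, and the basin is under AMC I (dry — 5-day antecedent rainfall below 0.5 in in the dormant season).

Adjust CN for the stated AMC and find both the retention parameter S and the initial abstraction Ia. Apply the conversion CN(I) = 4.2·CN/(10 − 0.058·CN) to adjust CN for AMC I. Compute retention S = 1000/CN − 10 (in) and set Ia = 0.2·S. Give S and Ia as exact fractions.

S = 18500/1323 in ≈ 13.983 in; Ia = 3700/1323 in ≈ 2.797 in

Adjust CN=63 to AMC I: 4.2·63/(10 − 0.058·63) → (1323/5) ÷ (3173/500) = 132300/3173 ≈ 41.696
S = 1000/(132300/3173) − 10 = 18500/1323 in ≈ 13.983 in
Initial abstraction Ia = S/5 = (18500/1323)/5 = 3700/1323 ≈ 2.797 in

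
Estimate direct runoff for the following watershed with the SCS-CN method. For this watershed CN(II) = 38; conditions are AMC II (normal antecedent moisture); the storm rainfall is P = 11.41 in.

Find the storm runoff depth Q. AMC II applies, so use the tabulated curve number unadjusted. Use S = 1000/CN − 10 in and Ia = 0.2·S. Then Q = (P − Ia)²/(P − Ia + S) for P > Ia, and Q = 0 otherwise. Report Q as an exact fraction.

CN(II) = 38; AMC II needs no correction.
Max retention: S = 1000/38 − 10 = 310/19 in (≈ 16.316 in)
Ia = 0.2·(310/19) = 62/19 in ≈ 3.263 in
Since P=11.410 > Ia=3.263: effective rainfall P−Ia = 15479/1900 in
Q = (15479/1900)²/((15479/1900) + 310/19) = (239599441/3610000)/(46479/1900) = 239599441/88310100 in ≈ 2.713 in

Q = 239599441/88310100 in ≈ 2.713 in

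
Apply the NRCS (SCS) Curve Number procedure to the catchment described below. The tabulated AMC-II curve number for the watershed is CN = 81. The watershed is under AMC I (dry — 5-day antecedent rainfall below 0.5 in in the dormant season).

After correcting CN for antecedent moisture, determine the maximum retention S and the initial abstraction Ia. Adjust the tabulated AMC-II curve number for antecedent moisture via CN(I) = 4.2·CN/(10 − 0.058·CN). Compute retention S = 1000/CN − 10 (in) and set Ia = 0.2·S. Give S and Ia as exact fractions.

Adjust CN=81 to AMC I: 4.2·81/(10 − 0.058·81) → (1701/5) ÷ (2651/500) = 170100/2651 ≈ 64.164
Max retention: S = 1000/(170100/2651) − 10 = 9500/1701 in (≈ 5.585 in)
Ia = 0.2·(9500/1701) = 1900/1701 in ≈ 1.117 in

S = 9500/1701 in ≈ 5.585 in; Ia = 1900/1701 in ≈ 1.117 in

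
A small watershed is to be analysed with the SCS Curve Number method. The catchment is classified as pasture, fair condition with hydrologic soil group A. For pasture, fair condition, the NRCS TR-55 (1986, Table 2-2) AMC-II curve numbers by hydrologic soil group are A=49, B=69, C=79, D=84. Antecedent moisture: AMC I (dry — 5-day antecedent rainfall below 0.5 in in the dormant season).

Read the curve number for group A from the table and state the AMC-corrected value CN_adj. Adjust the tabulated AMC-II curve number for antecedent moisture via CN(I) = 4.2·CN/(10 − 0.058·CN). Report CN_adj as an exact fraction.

NRCS table: pasture, fair condition, soil group A → CN(II) = 49
CN(I) from CN(II)=49: (4.2·49)/(10 − 0.058·49) = 34300/1193 ≈ 28.751

CN_adj = 34300/1193 ≈ 28.751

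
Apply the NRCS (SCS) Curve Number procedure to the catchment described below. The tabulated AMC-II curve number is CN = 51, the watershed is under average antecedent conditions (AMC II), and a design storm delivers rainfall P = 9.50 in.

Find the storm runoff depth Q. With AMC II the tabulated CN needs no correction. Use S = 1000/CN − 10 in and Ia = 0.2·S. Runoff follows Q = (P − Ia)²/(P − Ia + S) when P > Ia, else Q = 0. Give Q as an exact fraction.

AMC II — tabulated CN = 51 applies directly.
S = 1000/51 − 10 = 490/51 in ≈ 9.608 in
Initial abstraction Ia = S/5 = (490/51)/5 = 98/51 ≈ 1.922 in
P − Ia = 9.500 − 1.922 = 773/102 ≈ 7.578 in (> 0, runoff occurs)
Q = (773/102)²/((773/102) + 490/51) = (597529/10404)/(1753/102) = 597529/178806 in ≈ 3.342 in

Q = 597529/178806 in ≈ 3.342 in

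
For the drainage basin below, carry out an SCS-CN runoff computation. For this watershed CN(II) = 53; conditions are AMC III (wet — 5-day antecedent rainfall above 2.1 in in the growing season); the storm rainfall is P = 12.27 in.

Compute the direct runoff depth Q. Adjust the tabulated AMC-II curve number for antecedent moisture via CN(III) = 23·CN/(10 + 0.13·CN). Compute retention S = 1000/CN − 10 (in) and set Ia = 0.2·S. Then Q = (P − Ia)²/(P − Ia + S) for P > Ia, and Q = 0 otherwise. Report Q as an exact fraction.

Q = 1964799334369/228161814700 in ≈ 8.611 in

CN(III) from CN(II)=53: (23·53)/(10 + 0.13·53) = 121900/1689 ≈ 72.173
S = 1000/(121900/1689) − 10 = 4700/1219 in ≈ 3.856 in
Ia = 0.2S: 0.2·3.856 = 0.771 in (exactly 940/1219)
Excess rainfall: 12.270 − 0.771 = 11.499 in; P > Ia so Q > 0
Q = (1401713/121900)²/((1401713/121900) + 4700/1219) = (1964799334369/14859610000)/(1871713/121900) = 1964799334369/228161814700 in ≈ 8.611 in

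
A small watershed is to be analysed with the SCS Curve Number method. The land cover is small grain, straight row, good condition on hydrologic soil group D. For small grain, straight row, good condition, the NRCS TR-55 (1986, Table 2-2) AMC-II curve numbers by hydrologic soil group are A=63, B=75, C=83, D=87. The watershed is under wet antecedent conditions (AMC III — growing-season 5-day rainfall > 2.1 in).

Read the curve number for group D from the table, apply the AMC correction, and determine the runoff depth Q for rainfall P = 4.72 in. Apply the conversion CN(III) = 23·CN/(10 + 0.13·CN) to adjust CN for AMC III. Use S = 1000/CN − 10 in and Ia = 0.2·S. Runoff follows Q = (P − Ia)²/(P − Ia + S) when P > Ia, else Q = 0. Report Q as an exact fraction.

Q = 26362212962/6556226475 in ≈ 4.021 in

NRCS table: small grain, straight row, good condition, soil group D → CN(II) = 87
Adjust CN=87 to AMC III: 23·87/(10 + 0.13·87) → 2001 ÷ (2131/100) = 200100/2131 ≈ 93.900
Retention S: 1000/CN − 10 with CN=93.900 → S = 1300/2001 ≈ 0.650 in
Ia = 0.2S: 0.2·0.650 = 0.130 in (exactly 260/2001)
Excess rainfall: 4.720 − 0.130 = 4.590 in; P > Ia so Q > 0
Q: (229618/50025)² ÷ (262118/50025) = 26362212962/6556226475 in (≈ 4.021 in)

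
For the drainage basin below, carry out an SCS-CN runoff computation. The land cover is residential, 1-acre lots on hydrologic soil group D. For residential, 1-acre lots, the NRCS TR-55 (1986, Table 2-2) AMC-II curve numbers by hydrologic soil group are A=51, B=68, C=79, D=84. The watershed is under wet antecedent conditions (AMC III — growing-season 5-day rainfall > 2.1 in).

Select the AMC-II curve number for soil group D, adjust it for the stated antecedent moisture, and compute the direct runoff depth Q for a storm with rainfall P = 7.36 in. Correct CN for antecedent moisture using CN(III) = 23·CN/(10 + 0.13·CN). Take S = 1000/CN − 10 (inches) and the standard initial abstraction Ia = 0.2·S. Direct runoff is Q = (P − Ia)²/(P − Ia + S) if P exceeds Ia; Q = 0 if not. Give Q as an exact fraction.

Q = 943343048/146216175 in ≈ 6.452 in

NRCS table: residential, 1-acre lots, soil group D → CN(II) = 84
Adjust CN=84 to AMC III: 23·84/(10 + 0.13·84) → 1932 ÷ (523/25) = 48300/523 ≈ 92.352
Retention S: 1000/CN − 10 with CN=92.352 → S = 400/483 ≈ 0.828 in
Ia = 0.2·(400/483) = 80/483 in ≈ 0.166 in
P − Ia = 7.360 − 0.166 = 86872/12075 ≈ 7.194 in (> 0, runoff occurs)
Runoff Q = (P−Ia)²/(P−Ia+S) = (7.194)²/(7.194+0.828) = 943343048/146216175 ≈ 6.452 in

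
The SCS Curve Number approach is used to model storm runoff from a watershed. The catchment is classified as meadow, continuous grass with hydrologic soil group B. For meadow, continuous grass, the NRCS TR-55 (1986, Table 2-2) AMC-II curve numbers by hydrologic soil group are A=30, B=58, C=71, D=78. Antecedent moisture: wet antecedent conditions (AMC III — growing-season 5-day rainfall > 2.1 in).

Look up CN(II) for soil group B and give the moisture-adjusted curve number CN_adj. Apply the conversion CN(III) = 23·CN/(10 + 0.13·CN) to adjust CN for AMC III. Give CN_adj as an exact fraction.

CN_adj = 66700/877 ≈ 76.055

NRCS table: meadow, continuous grass, soil group B → CN(II) = 58
Wet (AMC III): CN(III) = 23·58/(10 + 0.13·58) = 1334/(877/50) = 66700/877 ≈ 76.055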